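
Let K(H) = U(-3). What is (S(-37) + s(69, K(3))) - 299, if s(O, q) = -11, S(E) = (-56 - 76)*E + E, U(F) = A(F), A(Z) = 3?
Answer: 4537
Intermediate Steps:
U(F) = 3
K(H) = 3
S(E) = -131*E (S(E) = -132*E + E = -131*E)
(S(-37) + s(69, K(3))) - 299 = (-131*(-37) - 11) - 299 = (4847 - 11) - 299 = 4836 - 299 = 4537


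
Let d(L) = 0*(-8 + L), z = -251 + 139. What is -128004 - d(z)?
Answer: -128004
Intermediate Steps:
z = -112
d(L) = 0
-128004 - d(z) = -128004 - 1*0 = -128004 + 0 = -128004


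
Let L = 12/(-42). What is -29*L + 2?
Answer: 72/7 ≈ 10.286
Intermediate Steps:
L = -2/7 (L = 12*(-1/42) = -2/7 ≈ -0.28571)
-29*L + 2 = -29*(-2/7) + 2 = 58/7 + 2 = 72/7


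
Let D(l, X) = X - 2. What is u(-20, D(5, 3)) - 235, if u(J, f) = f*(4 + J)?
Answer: -251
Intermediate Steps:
D(l, X) = -2 + X
u(-20, D(5, 3)) - 235 = (-2 + 3)*(4 - 20) - 235 = 1*(-16) - 235 = -16 - 235 = -251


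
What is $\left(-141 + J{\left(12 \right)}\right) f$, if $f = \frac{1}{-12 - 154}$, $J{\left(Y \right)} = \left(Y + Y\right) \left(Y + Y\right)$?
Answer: $- \frac{435}{166} \approx -2.6205$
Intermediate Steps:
$J{\left(Y \right)} = 4 Y^{2}$ ($J{\left(Y \right)} = 2 Y 2 Y = 4 Y^{2}$)
$f = - \frac{1}{166}$ ($f = \frac{1}{-166} = - \frac{1}{166} \approx -0.0060241$)
$\left(-141 + J{\left(12 \right)}\right) f = \left(-141 + 4 \cdot 12^{2}\right) \left(- \frac{1}{166}\right) = \left(-141 + 4 \cdot 144\right) \left(- \frac{1}{166}\right) = \left(-141 + 576\right) \left(- \frac{1}{166}\right) = 435 \left(- \frac{1}{166}\right) = - \frac{435}{166}$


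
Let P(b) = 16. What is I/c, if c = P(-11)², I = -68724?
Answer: -17181/64 ≈ -268.45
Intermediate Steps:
c = 256 (c = 16² = 256)
I/c = -68724/256 = -68724*1/256 = -17181/64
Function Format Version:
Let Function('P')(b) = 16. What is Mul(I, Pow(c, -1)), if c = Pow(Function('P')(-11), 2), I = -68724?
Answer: Rational(-17181, 64) ≈ -268.45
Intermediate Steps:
c = 256 (c = Pow(16, 2) = 256)
Mul(I, Pow(c, -1)) = Mul(-68724, Pow(256, -1)) = Mul(-68724, Rational(1, 256)) = Rational(-17181, 64)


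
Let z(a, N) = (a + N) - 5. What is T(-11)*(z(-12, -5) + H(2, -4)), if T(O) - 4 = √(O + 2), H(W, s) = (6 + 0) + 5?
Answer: -44 - 33*I ≈ -44.0 - 33.0*I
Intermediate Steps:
H(W, s) = 11 (H(W, s) = 6 + 5 = 11)
T(O) = 4 + √(2 + O) (T(O) = 4 + √(O + 2) = 4 + √(2 + O))
z(a, N) = -5 + N + a (z(a, N) = (N + a) - 5 = -5 + N + a)
T(-11)*(z(-12, -5) + H(2, -4)) = (4 + √(2 - 11))*((-5 - 5 - 12) + 11) = (4 + √(-9))*(-22 + 11) = (4 + 3*I)*(-11) = -44 - 33*I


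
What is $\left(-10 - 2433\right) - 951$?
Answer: $-3394$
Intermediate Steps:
$\left(-10 - 2433\right) - 951 = -2443 - 951 = -3394$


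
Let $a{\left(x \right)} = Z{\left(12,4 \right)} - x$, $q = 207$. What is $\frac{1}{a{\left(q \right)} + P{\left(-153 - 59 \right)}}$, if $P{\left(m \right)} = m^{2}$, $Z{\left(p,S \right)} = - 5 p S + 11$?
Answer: $\frac{1}{44508} \approx 2.2468 \cdot 10^{-5}$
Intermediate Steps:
$Z{\left(p,S \right)} = 11 - 5 S p$ ($Z{\left(p,S \right)} = - 5 S p + 11 = 11 - 5 S p$)
$a{\left(x \right)} = -229 - x$ ($a{\left(x \right)} = \left(11 - 20 \cdot 12\right) - x = \left(11 - 240\right) - x = -229 - x$)
$\frac{1}{a{\left(q \right)} + P{\left(-153 - 59 \right)}} = \frac{1}{\left(-229 - 207\right) + \left(-153 - 59\right)^{2}} = \frac{1}{-436 + \left(-212\right)^{2}} = \frac{1}{-436 + 44944} = \frac{1}{44508}$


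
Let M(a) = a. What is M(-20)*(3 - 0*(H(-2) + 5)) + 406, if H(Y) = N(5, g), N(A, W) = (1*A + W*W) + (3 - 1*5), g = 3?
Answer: 346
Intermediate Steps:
N(A, W) = -2 + A + W² (N(A, W) = (A + W²) + (3 - 5) = (A + W²) - 2 = -2 + A + W²)
H(Y) = 12 (H(Y) = -2 + 5 + 3² = -2 + 5 + 9 = 12)
M(-20)*(3 - 0*(H(-2) + 5)) + 406 = -20*(3 - 0*(12 + 5)) + 406 = -20*(3 - 0*17) + 406 = -20*(3 - 1*0) + 406 = -20*(3 + 0) + 406 = -20*3 + 406 = -60 + 406 = 346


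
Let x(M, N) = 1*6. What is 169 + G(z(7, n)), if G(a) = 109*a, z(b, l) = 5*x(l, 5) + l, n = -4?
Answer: 3003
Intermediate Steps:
x(M, N) = 6
z(b, l) = 30 + l (z(b, l) = 5*6 + l = 30 + l)
169 + G(z(7, n)) = 169 + 109*(30 - 4) = 169 + 109*26 = 169 + 2834 = 3003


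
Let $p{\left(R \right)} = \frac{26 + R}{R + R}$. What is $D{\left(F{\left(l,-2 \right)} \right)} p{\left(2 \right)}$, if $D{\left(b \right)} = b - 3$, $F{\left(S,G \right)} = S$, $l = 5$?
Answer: $14$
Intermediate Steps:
$p{\left(R \right)} = \frac{26 + R}{2 R}$
$D{\left(b \right)} = -3 + b$ ($D{\left(b \right)} = b - 3 = -3 + b$)
$D{\left(F{\left(l,-2 \right)} \right)} p{\left(2 \right)} = \left(-3 + 5\right) \frac{26 + 2}{2 \cdot 2} = 2 \cdot \frac{1}{2} \cdot \frac{1}{2} \cdot 28 = 2 \cdot 7 = 14$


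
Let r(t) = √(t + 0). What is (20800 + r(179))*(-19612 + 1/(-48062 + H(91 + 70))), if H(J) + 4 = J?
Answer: -300644115520/737 - 939512861*√179/47905 ≈ -4.0819e+8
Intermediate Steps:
H(J) = -4 + J
r(t) = √t
(20800 + r(179))*(-19612 + 1/(-48062 + H(91 + 70))) = (20800 + √179)*(-19612 + 1/(-48062 + (-4 + (91 + 70)))) = (20800 + √179)*(-19612 + 1/(-48062 + (-4 + 161))) = (20800 + √179)*(-19612 + 1/(-48062 + 157)) = (20800 + √179)*(-19612 + 1/(-47905)) = (20800 + √179)*(-19612 - 1/47905) = (20800 + √179)*(-939512861/47905) = -300644115520/737 - 939512861*√179/47905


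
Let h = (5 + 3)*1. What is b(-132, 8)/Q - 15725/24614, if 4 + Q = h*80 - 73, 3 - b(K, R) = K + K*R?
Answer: 20462099/13857682 ≈ 1.4766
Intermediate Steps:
h = 8 (h = 8*1 = 8)
b(K, R) = 3 - K - K*R (b(K, R) = 3 - (K + K*R) = 3 + (-K - K*R) = 3 - K - K*R)
Q = 563 (Q = -4 + (8*80 - 73) = -4 + (640 - 73) = -4 + 567 = 563)
b(-132, 8)/Q - 15725/24614 = (3 - 1*(-132) - 1*(-132)*8)/563 - 15725/24614 = (3 + 132 + 1056)*(1/563) - 15725*1/24614 = 1191*(1/563) - 15725/24614 = 1191/563 - 15725/24614 = 20462099/13857682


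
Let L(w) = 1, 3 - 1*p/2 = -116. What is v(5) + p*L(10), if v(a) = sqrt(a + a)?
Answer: 238 + sqrt(10) ≈ 241.16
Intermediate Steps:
p = 238 (p = 6 - 2*(-116) = 6 + 232 = 238)
v(a) = sqrt(2)*sqrt(a) (v(a) = sqrt(2*a) = sqrt(2)*sqrt(a))
v(5) + p*L(10) = sqrt(2)*sqrt(5) + 238*1 = sqrt(10) + 238 = 238 + sqrt(10)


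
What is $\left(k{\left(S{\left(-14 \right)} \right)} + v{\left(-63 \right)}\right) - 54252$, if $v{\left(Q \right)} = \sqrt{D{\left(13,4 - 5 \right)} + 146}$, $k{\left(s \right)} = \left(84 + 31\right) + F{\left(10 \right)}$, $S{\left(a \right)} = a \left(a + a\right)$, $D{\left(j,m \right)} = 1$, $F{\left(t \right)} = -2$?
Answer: $-54139 + 7 \sqrt{3} \approx -54127.0$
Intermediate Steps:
$S{\left(a \right)} = 2 a^{2}$ ($S{\left(a \right)} = a 2 a = 2 a^{2}$)
$k{\left(s \right)} = 113$ ($k{\left(s \right)} = \left(84 + 31\right) - 2 = 115 - 2 = 113$)
$v{\left(Q \right)} = 7 \sqrt{3}$ ($v{\left(Q \right)} = \sqrt{1 + 146} = \sqrt{147} = 7 \sqrt{3}$)
$\left(k{\left(S{\left(-14 \right)} \right)} + v{\left(-63 \right)}\right) - 54252 = \left(113 + 7 \sqrt{3}\right) - 54252 = -54139 + 7 \sqrt{3}$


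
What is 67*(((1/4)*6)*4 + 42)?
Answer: 3216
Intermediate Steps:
67*(((1/4)*6)*4 + 42) = 67*(((1*(¼))*6)*4 + 42) = 67*(((¼)*6)*4 + 42) = 67*((3/2)*4 + 42) = 67*(6 + 42) = 67*48 = 3216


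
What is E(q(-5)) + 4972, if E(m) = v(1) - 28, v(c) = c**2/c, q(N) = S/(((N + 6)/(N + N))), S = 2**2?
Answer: 4945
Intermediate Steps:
S = 4
q(N) = 8*N/(6 + N) (q(N) = 4/(((N + 6)/(N + N))) = 4/(((6 + N)/((2*N)))) = 4/(((6 + N)*(1/(2*N)))) = 4/(((6 + N)/(2*N))) = 4*(2*N/(6 + N)) = 8*N/(6 + N))
v(c) = c
E(m) = -27 (E(m) = 1 - 28 = -27)
E(q(-5)) + 4972 = -27 + 4972 = 4945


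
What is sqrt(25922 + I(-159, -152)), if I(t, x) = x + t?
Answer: sqrt(25611) ≈ 160.03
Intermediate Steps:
I(t, x) = t + x
sqrt(25922 + I(-159, -152)) = sqrt(25922 + (-159 - 152)) = sqrt(25922 - 311) = sqrt(25611)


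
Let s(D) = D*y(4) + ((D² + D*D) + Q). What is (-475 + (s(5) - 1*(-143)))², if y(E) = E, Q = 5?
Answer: 66049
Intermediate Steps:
s(D) = 5 + 2*D² + 4*D (s(D) = D*4 + ((D² + D*D) + 5) = 4*D + ((D² + D²) + 5) = 4*D + (2*D² + 5) = 4*D + (5 + 2*D²) = 5 + 2*D² + 4*D)
(-475 + (s(5) - 1*(-143)))² = (-475 + ((5 + 2*5² + 4*5) - 1*(-143)))² = (-475 + ((5 + 2*25 + 20) + 143))² = (-475 + ((5 + 50 + 20) + 143))² = (-475 + (75 + 143))² = (-475 + 218)² = (-257)² = 66049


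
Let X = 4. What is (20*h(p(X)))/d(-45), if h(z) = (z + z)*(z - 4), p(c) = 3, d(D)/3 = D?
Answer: 8/9 ≈ 0.88889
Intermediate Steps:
d(D) = 3*D
h(z) = 2*z*(-4 + z) (h(z) = (2*z)*(-4 + z) = 2*z*(-4 + z))
(20*h(p(X)))/d(-45) = (20*(2*3*(-4 + 3)))/((3*(-45))) = (20*(2*3*(-1)))/(-135) = (20*(-6))*(-1/135) = -120*(-1/135) = 8/9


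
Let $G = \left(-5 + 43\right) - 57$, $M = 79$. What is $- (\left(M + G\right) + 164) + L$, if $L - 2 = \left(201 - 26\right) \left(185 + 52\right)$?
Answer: $41253$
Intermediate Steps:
$G = -19$ ($G = 38 - 57 = -19$)
$L = 41477$ ($L = 2 + \left(201 - 26\right) \left(185 + 52\right) = 2 + 175 \cdot 237 = 2 + 41475 = 41477$)
$- (\left(M + G\right) + 164) + L = - (\left(79 - 19\right) + 164) + 41477 = - (60 + 164) + 41477 = \left(-1\right) 224 + 41477 = -224 + 41477 = 41253$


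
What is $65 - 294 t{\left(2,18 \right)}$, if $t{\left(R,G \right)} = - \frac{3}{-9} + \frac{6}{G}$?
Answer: $-131$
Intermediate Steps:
$t{\left(R,G \right)} = \frac{1}{3} + \frac{6}{G}$ ($t{\left(R,G \right)} = \left(-3\right) \left(- \frac{1}{9}\right) + \frac{6}{G} = \frac{1}{3} + \frac{6}{G}$)
$65 - 294 t{\left(2,18 \right)} = 65 - 294 \frac{18 + 18}{3 \cdot 18} = 65 - 294 \cdot \frac{1}{3} \cdot \frac{1}{18} \cdot 36 = 65 - 196 = -131$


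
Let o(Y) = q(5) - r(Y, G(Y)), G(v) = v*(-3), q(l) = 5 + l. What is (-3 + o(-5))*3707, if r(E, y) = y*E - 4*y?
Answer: 526394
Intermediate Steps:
G(v) = -3*v
r(E, y) = -4*y + E*y (r(E, y) = E*y - 4*y = -4*y + E*y)
o(Y) = 10 + 3*Y*(-4 + Y) (o(Y) = (5 + 5) - (-3*Y)*(-4 + Y) = 10 - (-3)*Y*(-4 + Y) = 10 + 3*Y*(-4 + Y))
(-3 + o(-5))*3707 = (-3 + (10 + 3*(-5)*(-4 - 5)))*3707 = (-3 + (10 + 3*(-5)*(-9)))*3707 = (-3 + (10 + 135))*3707 = (-3 + 145)*3707 = 142*3707 = 526394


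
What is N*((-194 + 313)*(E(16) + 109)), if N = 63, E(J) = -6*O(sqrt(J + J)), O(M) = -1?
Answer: 862155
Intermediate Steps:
E(J) = 6 (E(J) = -6*(-1) = 6)
N*((-194 + 313)*(E(16) + 109)) = 63*((-194 + 313)*(6 + 109)) = 63*(119*115) = 63*13685 = 862155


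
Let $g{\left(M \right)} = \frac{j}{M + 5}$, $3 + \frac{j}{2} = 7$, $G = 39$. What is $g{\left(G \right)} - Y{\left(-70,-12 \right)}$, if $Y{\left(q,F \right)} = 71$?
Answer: $- \frac{779}{11} \approx -70.818$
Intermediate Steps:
$j = 8$ ($j = -6 + 2 \cdot 7 = -6 + 14 = 8$)
$g{\left(M \right)} = \frac{8}{5 + M}$ ($g{\left(M \right)} = \frac{8}{M + 5} = \frac{8}{5 + M}$)
$g{\left(G \right)} - Y{\left(-70,-12 \right)} = \frac{8}{5 + 39} - 71 = \frac{8}{44} - 71 = 8 \cdot \frac{1}{44} - 71 = \frac{2}{11} - 71 = - \frac{779}{11}$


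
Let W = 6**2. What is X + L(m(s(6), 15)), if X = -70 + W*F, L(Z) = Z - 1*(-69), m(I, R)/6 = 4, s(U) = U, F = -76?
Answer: -2713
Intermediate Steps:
W = 36
m(I, R) = 24 (m(I, R) = 6*4 = 24)
L(Z) = 69 + Z (L(Z) = Z + 69 = 69 + Z)
X = -2806 (X = -70 + 36*(-76) = -70 - 2736 = -2806)
X + L(m(s(6), 15)) = -2806 + (69 + 24) = -2806 + 93 = -2713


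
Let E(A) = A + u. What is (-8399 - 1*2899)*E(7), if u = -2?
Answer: -56490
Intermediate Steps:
E(A) = -2 + A (E(A) = A - 2 = -2 + A)
(-8399 - 1*2899)*E(7) = (-8399 - 1*2899)*(-2 + 7) = (-8399 - 2899)*5 = -11298*5 = -56490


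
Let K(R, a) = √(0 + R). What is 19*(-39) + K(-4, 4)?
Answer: -741 + 2*I ≈ -741.0 + 2.0*I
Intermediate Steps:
K(R, a) = √R
19*(-39) + K(-4, 4) = 19*(-39) + √(-4) = -741 + 2*I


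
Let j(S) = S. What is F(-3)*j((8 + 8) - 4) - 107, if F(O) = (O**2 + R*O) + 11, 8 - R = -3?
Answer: -263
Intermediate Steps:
R = 11 (R = 8 - 1*(-3) = 8 + 3 = 11)
F(O) = 11 + O**2 + 11*O (F(O) = (O**2 + 11*O) + 11 = 11 + O**2 + 11*O)
F(-3)*j((8 + 8) - 4) - 107 = (11 + (-3)**2 + 11*(-3))*((8 + 8) - 4) - 107 = (11 + 9 - 33)*(16 - 4) - 107 = -13*12 - 107 = -156 - 107 = -263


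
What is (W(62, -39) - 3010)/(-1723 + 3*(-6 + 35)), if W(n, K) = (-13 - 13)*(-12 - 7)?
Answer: 629/409 ≈ 1.5379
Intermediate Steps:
W(n, K) = 494 (W(n, K) = -26*(-19) = 494)
(W(62, -39) - 3010)/(-1723 + 3*(-6 + 35)) = (494 - 3010)/(-1723 + 3*(-6 + 35)) = -2516/(-1723 + 3*29) = -2516/(-1723 + 87) = -2516/(-1636) = -2516*(-1/1636) = 629/409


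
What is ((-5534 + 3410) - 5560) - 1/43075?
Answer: -330988301/43075 ≈ -7684.0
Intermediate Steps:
((-5534 + 3410) - 5560) - 1/43075 = (-2124 - 5560) - 1*1/43075 = -7684 - 1/43075 = -330988301/43075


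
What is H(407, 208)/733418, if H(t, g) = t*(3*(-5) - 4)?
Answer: -7733/733418 ≈ -0.010544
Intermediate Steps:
H(t, g) = -19*t (H(t, g) = t*(-15 - 4) = t*(-19) = -19*t)
H(407, 208)/733418 = -19*407/733418 = -7733*1/733418 = -7733/733418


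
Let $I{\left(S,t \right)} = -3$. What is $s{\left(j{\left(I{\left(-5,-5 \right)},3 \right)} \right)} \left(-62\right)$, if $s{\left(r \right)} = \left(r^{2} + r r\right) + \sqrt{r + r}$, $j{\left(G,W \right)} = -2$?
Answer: $-496 - 124 i \approx -496.0 - 124.0 i$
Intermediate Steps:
$s{\left(r \right)} = 2 r^{2} + \sqrt{2} \sqrt{r}$ ($s{\left(r \right)} = \left(r^{2} + r^{2}\right) + \sqrt{2 r} = 2 r^{2} + \sqrt{2} \sqrt{r}$)
$s{\left(j{\left(I{\left(-5,-5 \right)},3 \right)} \right)} \left(-62\right) = \left(2 \left(-2\right)^{2} + \sqrt{2} \sqrt{-2}\right) \left(-62\right) = \left(2 \cdot 4 + \sqrt{2} i \sqrt{2}\right) \left(-62\right) = \left(8 + 2 i\right) \left(-62\right) = -496 - 124 i$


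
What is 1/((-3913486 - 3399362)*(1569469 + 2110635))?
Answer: -1/26912041176192 ≈ -3.7158e-14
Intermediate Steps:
1/((-3913486 - 3399362)*(1569469 + 2110635)) = 1/(-7312848*3680104) = 1/(-26912041176192) = -1/26912041176192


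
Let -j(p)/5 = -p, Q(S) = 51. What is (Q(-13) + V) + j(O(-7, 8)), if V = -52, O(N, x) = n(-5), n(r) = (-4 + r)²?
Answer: 404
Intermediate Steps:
O(N, x) = 81 (O(N, x) = (-4 - 5)² = (-9)² = 81)
j(p) = 5*p (j(p) = -(-5)*p = 5*p)
(Q(-13) + V) + j(O(-7, 8)) = (51 - 52) + 5*81 = -1 + 405 = 404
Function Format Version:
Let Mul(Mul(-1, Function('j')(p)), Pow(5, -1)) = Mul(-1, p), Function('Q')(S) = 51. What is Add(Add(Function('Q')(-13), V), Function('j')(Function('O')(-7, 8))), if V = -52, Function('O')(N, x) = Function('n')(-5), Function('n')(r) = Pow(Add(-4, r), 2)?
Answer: 404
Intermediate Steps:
Function('O')(N, x) = 81 (Function('O')(N, x) = Pow(Add(-4, -5), 2) = Pow(-9, 2) = 81)
Function('j')(p) = Mul(5, p) (Function('j')(p) = Mul(-5, Mul(-1, p)) = Mul(5, p))
Add(Add(Function('Q')(-13), V), Function('j')(Function('O')(-7, 8))) = Add(Add(51, -52), Mul(5, 81)) = Add(-1, 405) = 404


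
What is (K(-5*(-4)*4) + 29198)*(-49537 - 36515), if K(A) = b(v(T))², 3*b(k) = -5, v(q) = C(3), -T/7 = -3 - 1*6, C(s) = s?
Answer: -7538355988/3 ≈ -2.5128e+9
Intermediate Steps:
T = 63 (T = -7*(-3 - 1*6) = -7*(-3 - 6) = -7*(-9) = 63)
v(q) = 3
b(k) = -5/3 (b(k) = (⅓)*(-5) = -5/3)
K(A) = 25/9 (K(A) = (-5/3)² = 25/9)
(K(-5*(-4)*4) + 29198)*(-49537 - 36515) = (25/9 + 29198)*(-49537 - 36515) = (262807/9)*(-86052) = -7538355988/3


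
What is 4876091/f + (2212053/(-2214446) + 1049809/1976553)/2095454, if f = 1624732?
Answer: 5590278865289625240886249/1862702241810096784918158 ≈ 3.0012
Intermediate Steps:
4876091/f + (2212053/(-2214446) + 1049809/1976553)/2095454 = 4876091/1624732 + (2212053/(-2214446) + 1049809/1976553)/2095454 = 4876091*(1/1624732) + (2212053*(-1/2214446) + 1049809*(1/1976553))*(1/2095454) = 4876091/1624732 + (-2212053/2214446 + 1049809/1976553)*(1/2095454) = 4876091/1624732 - 2047494652495/4376969884638*1/2095454 = 4876091/1624732 - 2047494652495/9171739052644235652 = 5590278865289625240886249/1862702241810096784918158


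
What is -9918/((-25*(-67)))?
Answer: -9918/1675 ≈ -5.9212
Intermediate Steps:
-9918/((-25*(-67))) = -9918/1675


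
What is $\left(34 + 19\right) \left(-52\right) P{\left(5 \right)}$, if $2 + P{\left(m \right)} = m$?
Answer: $-8268$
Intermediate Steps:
$P{\left(m \right)} = -2 + m$
$\left(34 + 19\right) \left(-52\right) P{\left(5 \right)} = \left(34 + 19\right) \left(-52\right) \left(-2 + 5\right) = 53 \left(-52\right) 3 = \left(-2756\right) 3 = -8268$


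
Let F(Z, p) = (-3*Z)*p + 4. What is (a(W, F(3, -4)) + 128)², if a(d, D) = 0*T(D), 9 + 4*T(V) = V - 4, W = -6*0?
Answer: 16384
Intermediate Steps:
W = 0
T(V) = -13/4 + V/4 (T(V) = -9/4 + (V - 4)/4 = -9/4 + (-4 + V)/4 = -9/4 + (-1 + V/4) = -13/4 + V/4)
F(Z, p) = 4 - 3*Z*p (F(Z, p) = -3*Z*p + 4 = 4 - 3*Z*p)
a(d, D) = 0 (a(d, D) = 0*(-13/4 + D/4) = 0)
(a(W, F(3, -4)) + 128)² = (0 + 128)² = 128² = 16384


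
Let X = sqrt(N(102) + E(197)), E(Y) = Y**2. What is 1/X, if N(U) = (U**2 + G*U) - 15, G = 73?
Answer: 1/238 ≈ 0.0042017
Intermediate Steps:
N(U) = -15 + U**2 + 73*U (N(U) = (U**2 + 73*U) - 15 = -15 + U**2 + 73*U)
X = 238 (X = sqrt((-15 + 102**2 + 73*102) + 197**2) = sqrt((-15 + 10404 + 7446) + 38809) = sqrt(17835 + 38809) = sqrt(56644) = 238)
1/X = 1/238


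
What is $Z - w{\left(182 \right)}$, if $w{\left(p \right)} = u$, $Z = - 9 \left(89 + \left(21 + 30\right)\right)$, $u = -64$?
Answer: $-1196$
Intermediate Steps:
$Z = -1260$ ($Z = - 9 \left(89 + 51\right) = \left(-9\right) 140 = -1260$)
$w{\left(p \right)} = -64$
$Z - w{\left(182 \right)} = -1260 - -64 = -1260 + 64 = -1196$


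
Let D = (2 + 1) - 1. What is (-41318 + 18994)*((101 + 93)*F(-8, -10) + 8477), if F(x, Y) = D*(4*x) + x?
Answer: 122581084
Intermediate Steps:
D = 2 (D = 3 - 1 = 2)
F(x, Y) = 9*x (F(x, Y) = 2*(4*x) + x = 8*x + x = 9*x)
(-41318 + 18994)*((101 + 93)*F(-8, -10) + 8477) = (-41318 + 18994)*((101 + 93)*(9*(-8)) + 8477) = -22324*(194*(-72) + 8477) = -22324*(-13968 + 8477) = -22324*(-5491) = 122581084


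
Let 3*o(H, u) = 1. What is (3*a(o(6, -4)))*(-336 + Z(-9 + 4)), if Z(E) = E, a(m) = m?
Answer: -341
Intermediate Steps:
o(H, u) = ⅓ (o(H, u) = (⅓)*1 = ⅓)
(3*a(o(6, -4)))*(-336 + Z(-9 + 4)) = (3*(⅓))*(-336 + (-9 + 4)) = 1*(-336 - 5) = 1*(-341) = -341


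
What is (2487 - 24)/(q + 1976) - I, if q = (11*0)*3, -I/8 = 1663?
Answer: 26291167/1976 ≈ 13305.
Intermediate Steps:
I = -13304 (I = -8*1663 = -13304)
q = 0 (q = 0*3 = 0)
(2487 - 24)/(q + 1976) - I = (2487 - 24)/(0 + 1976) - 1*(-13304) = 2463/1976 + 13304 = 26291167/1976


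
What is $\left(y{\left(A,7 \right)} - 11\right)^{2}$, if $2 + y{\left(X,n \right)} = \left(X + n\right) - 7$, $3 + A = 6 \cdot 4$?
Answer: $64$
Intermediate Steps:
$A = 21$ ($A = -3 + 6 \cdot 4 = -3 + 24 = 21$)
$y{\left(X,n \right)} = -9 + X + n$ ($y{\left(X,n \right)} = -2 - \left(7 - X - n\right) = -2 + \left(-7 + X + n\right) = -9 + X + n$)
$\left(y{\left(A,7 \right)} - 11\right)^{2} = \left(\left(-9 + 21 + 7\right) - 11\right)^{2} = \left(19 - 11\right)^{2} = 8^{2} = 64$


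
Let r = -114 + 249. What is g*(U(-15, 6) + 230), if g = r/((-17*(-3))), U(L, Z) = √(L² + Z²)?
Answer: 10350/17 + 135*√29/17 ≈ 651.59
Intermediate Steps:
r = 135
g = 45/17 (g = 135/((-17*(-3))) = 135/51 = 135*(1/51) = 45/17 ≈ 2.6471)
g*(U(-15, 6) + 230) = 45*(√((-15)² + 6²) + 230)/17 = 45*(√(225 + 36) + 230)/17 = 45*(√261 + 230)/17 = 45*(3*√29 + 230)/17 = 45*(230 + 3*√29)/17 = 10350/17 + 135*√29/17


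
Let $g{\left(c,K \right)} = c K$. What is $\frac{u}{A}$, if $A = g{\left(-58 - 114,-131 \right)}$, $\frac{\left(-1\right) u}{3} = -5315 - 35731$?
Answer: $\frac{61569}{11266} \approx 5.465$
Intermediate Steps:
$g{\left(c,K \right)} = K c$
$u = 123138$ ($u = - 3 \left(-5315 - 35731\right) = \left(-3\right) \left(-41046\right) = 123138$)
$A = 22532$ ($A = - 131 \left(-58 - 114\right) = \left(-131\right) \left(-172\right) = 22532$)
$\frac{u}{A} = \frac{123138}{22532} = 123138 \cdot \frac{1}{22532} = \frac{61569}{11266}$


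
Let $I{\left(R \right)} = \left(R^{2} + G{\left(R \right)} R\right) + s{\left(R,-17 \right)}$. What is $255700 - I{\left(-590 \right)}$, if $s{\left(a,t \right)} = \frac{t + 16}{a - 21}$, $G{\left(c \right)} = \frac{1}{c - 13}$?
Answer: $- \frac{34043570293}{368433} \approx -92401.0$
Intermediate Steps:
$G{\left(c \right)} = \frac{1}{-13 + c}$
$s{\left(a,t \right)} = \frac{16 + t}{-21 + a}$
$I{\left(R \right)} = R^{2} - \frac{1}{-21 + R} + \frac{R}{-13 + R}$ ($I{\left(R \right)} = \left(R^{2} + \frac{R}{-13 + R}\right) + \frac{16 - 17}{-21 + R} = \left(R^{2} + \frac{R}{-13 + R}\right) + \frac{1}{-21 + R} \left(-1\right) = \left(R^{2} + \frac{R}{-13 + R}\right) - \frac{1}{-21 + R} = R^{2} - \frac{1}{-21 + R} + \frac{R}{-13 + R}$)
$255700 - I{\left(-590 \right)} = 255700 - \left(\left(-590\right)^{2} - \frac{1}{-21 - 590} - \frac{590}{-13 - 590}\right) = 255700 - \left(348100 - \frac{1}{-611} - \frac{590}{-603}\right) = 255700 - \left(348100 - - \frac{1}{611} - - \frac{590}{603}\right) = 255700 - \left(348100 + \frac{1}{611} + \frac{590}{603}\right) = 255700 - \frac{128251888393}{368433} = - \frac{34043570293}{368433}$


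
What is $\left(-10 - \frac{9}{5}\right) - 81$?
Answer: $- \frac{464}{5} \approx -92.8$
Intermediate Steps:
$\left(-10 - \frac{9}{5}\right) - 81 = - \frac{59}{5} - 81 = - \frac{464}{5}$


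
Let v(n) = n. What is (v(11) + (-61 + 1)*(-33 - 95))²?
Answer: 59151481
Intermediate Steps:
(v(11) + (-61 + 1)*(-33 - 95))² = (11 + (-61 + 1)*(-33 - 95))² = (11 - 60*(-128))² = (11 + 7680)² = 7691² = 59151481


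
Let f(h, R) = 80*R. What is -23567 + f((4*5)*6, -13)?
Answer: -24607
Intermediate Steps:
-23567 + f((4*5)*6, -13) = -23567 + 80*(-13) = -23567 - 1040 = -24607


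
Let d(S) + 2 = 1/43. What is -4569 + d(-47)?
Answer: -196552/43 ≈ -4571.0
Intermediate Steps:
d(S) = -85/43 (d(S) = -2 + 1/43 = -85/43)
-4569 + d(-47) = -4569 - 85/43 = -196552/43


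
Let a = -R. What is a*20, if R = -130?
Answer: 2600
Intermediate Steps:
a = 130 (a = -1*(-130) = 130)
a*20 = 130*20 = 2600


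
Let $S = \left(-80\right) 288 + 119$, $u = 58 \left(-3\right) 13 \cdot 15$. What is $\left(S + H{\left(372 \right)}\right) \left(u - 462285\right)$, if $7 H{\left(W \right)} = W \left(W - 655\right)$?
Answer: $\frac{131855738445}{7} \approx 1.8837 \cdot 10^{10}$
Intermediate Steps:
$u = -33930$ ($u = 58 \left(\left(-39\right) 15\right) = 58 \left(-585\right) = -33930$)
$S = -22921$ ($S = -23040 + 119 = -22921$)
$H{\left(W \right)} = \frac{W \left(-655 + W\right)}{7}$ ($H{\left(W \right)} = \frac{W \left(W - 655\right)}{7} = \frac{W \left(-655 + W\right)}{7}$)
$\left(S + H{\left(372 \right)}\right) \left(u - 462285\right) = \left(-22921 + \frac{1}{7} \cdot 372 \left(-655 + 372\right)\right) \left(-33930 - 462285\right) = \left(-22921 + \frac{1}{7} \cdot 372 \left(-283\right)\right) \left(-496215\right) = \left(-22921 - \frac{105276}{7}\right) \left(-496215\right) = \left(- \frac{265723}{7}\right) \left(-496215\right) = \frac{131855738445}{7}$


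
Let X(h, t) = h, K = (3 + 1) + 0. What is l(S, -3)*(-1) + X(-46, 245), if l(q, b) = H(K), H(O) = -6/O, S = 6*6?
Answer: -89/2 ≈ -44.500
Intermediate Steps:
K = 4 (K = 4 + 0 = 4)
S = 36
l(q, b) = -3/2 (l(q, b) = -6/4 = -6*¼ = -3/2)
l(S, -3)*(-1) + X(-46, 245) = -3/2*(-1) - 46 = 3/2 - 46 = -89/2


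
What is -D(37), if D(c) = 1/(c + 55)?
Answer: -1/92 ≈ -0.010870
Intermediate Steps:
D(c) = 1/(55 + c)
-D(37) = -1/(55 + 37) = -1/92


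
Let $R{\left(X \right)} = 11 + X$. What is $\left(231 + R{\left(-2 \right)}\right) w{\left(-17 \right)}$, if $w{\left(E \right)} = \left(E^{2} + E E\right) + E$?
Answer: $134640$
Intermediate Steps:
$w{\left(E \right)} = E + 2 E^{2}$ ($w{\left(E \right)} = \left(E^{2} + E^{2}\right) + E = 2 E^{2} + E = E + 2 E^{2}$)
$\left(231 + R{\left(-2 \right)}\right) w{\left(-17 \right)} = \left(231 + \left(11 - 2\right)\right) \left(- 17 \left(1 + 2 \left(-17\right)\right)\right) = \left(231 + 9\right) \left(- 17 \left(1 - 34\right)\right) = 240 \left(\left(-17\right) \left(-33\right)\right) = 240 \cdot 561 = 134640$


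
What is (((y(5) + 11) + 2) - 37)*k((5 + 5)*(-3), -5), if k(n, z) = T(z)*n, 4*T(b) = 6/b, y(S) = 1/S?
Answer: -1071/5 ≈ -214.20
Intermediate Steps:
T(b) = 3/(2*b) (T(b) = (6/b)/4 = 3/(2*b))
k(n, z) = 3*n/(2*z) (k(n, z) = (3/(2*z))*n = 3*n/(2*z))
(((y(5) + 11) + 2) - 37)*k((5 + 5)*(-3), -5) = (((1/5 + 11) + 2) - 37)*((3/2)*((5 + 5)*(-3))/(-5)) = (((⅕ + 11) + 2) - 37)*((3/2)*(10*(-3))*(-⅕)) = ((56/5 + 2) - 37)*((3/2)*(-30)*(-⅕)) = (66/5 - 37)*9 = -119/5*9 = -1071/5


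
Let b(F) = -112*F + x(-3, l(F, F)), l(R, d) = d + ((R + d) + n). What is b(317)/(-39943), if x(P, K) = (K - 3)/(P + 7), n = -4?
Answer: 35268/39943 ≈ 0.88296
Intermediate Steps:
l(R, d) = -4 + R + 2*d (l(R, d) = d + ((R + d) - 4) = d + (-4 + R + d) = -4 + R + 2*d)
x(P, K) = (-3 + K)/(7 + P)
b(F) = -7/4 - 445*F/4 (b(F) = -112*F + (-3 + (-4 + F + 2*F))/(7 - 3) = -112*F + (-3 + (-4 + 3*F))/4 = -112*F + (-7 + 3*F)/4 = -112*F + (-7/4 + 3*F/4) = -7/4 - 445*F/4)
b(317)/(-39943) = (-7/4 - 445/4*317)/(-39943) = (-7/4 - 141065/4)*(-1/39943) = -35268*(-1/39943) = 35268/39943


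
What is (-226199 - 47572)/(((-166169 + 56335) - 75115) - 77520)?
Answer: 273771/262469 ≈ 1.0431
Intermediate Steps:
(-226199 - 47572)/(((-166169 + 56335) - 75115) - 77520) = -273771/((-109834 - 75115) - 77520) = -273771/(-184949 - 77520) = -273771/(-262469) = -273771*(-1/262469) = 273771/262469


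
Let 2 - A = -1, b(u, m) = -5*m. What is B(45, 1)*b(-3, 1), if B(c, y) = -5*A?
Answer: 75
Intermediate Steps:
A = 3 (A = 2 - 1*(-1) = 2 + 1 = 3)
B(c, y) = -15 (B(c, y) = -5*3 = -15)
B(45, 1)*b(-3, 1) = -(-75) = -15*(-5) = 75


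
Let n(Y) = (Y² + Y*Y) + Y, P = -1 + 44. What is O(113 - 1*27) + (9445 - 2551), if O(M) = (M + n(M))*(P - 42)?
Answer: 21858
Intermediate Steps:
P = 43
n(Y) = Y + 2*Y² (n(Y) = (Y² + Y²) + Y = 2*Y² + Y = Y + 2*Y²)
O(M) = M + M*(1 + 2*M) (O(M) = (M + M*(1 + 2*M))*(43 - 42) = (M + M*(1 + 2*M))*1 = M + M*(1 + 2*M))
O(113 - 1*27) + (9445 - 2551) = 2*(113 - 1*27)*(1 + (113 - 1*27)) + (9445 - 2551) = 2*(113 - 27)*(1 + (113 - 27)) + 6894 = 2*86*(1 + 86) + 6894 = 2*86*87 + 6894 = 14964 + 6894 = 21858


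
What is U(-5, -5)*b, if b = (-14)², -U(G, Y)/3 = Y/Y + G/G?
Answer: -1176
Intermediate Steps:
U(G, Y) = -6 (U(G, Y) = -3*(Y/Y + G/G) = -3*(1 + 1) = -3*2 = -6)
b = 196
U(-5, -5)*b = -6*196 = -1176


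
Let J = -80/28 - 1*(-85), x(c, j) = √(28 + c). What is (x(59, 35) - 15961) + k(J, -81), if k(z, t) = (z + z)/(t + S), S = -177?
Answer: -14413358/903 + √87 ≈ -15952.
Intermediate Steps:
J = 575/7 (J = -80*1/28 + 85 = -20/7 + 85 = 575/7 ≈ 82.143)
k(z, t) = 2*z/(-177 + t) (k(z, t) = (z + z)/(t - 177) = (2*z)/(-177 + t) = 2*z/(-177 + t))
(x(59, 35) - 15961) + k(J, -81) = (√(28 + 59) - 15961) + 2*(575/7)/(-177 - 81) = (√87 - 15961) + 2*(575/7)/(-258) = (-15961 + √87) + 2*(575/7)*(-1/258) = (-15961 + √87) - 575/903 = -14413358/903 + √87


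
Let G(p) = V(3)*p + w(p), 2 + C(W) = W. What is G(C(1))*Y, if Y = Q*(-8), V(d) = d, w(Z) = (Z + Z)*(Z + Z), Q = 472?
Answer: -3776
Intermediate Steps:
C(W) = -2 + W
w(Z) = 4*Z² (w(Z) = (2*Z)*(2*Z) = 4*Z²)
G(p) = 3*p + 4*p²
Y = -3776 (Y = 472*(-8) = -3776)
G(C(1))*Y = ((-2 + 1)*(3 + 4*(-2 + 1)))*(-3776) = -(3 + 4*(-1))*(-3776) = -(3 - 4)*(-3776) = -1*(-1)*(-3776) = 1*(-3776) = -3776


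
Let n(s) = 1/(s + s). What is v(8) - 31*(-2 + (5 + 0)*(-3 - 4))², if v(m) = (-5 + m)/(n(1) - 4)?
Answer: -297079/7 ≈ -42440.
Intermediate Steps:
n(s) = 1/(2*s)
v(m) = 10/7 - 2*m/7 (v(m) = (-5 + m)/((½)/1 - 4) = (-5 + m)/((½)*1 - 4) = (-5 + m)/(½ - 4) = (-5 + m)/(-7/2) = (-5 + m)*(-2/7) = 10/7 - 2*m/7)
v(8) - 31*(-2 + (5 + 0)*(-3 - 4))² = (10/7 - 2/7*8) - 31*(-2 + (5 + 0)*(-3 - 4))² = (10/7 - 16/7) - 31*(-2 + 5*(-7))² = -6/7 - 31*(-2 - 35)² = -6/7 - 31*(-37)² = -6/7 - 31*1369 = -6/7 - 42439 = -297079/7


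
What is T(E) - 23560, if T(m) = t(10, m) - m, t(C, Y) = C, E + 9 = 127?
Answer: -23668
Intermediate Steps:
E = 118 (E = -9 + 127 = 118)
T(m) = 10 - m
T(E) - 23560 = (10 - 1*118) - 23560 = (10 - 118) - 23560 = -108 - 23560 = -23668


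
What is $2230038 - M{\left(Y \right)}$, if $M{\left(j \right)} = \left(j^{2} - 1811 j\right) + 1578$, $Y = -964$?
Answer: $-446640$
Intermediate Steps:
$M{\left(j \right)} = 1578 + j^{2} - 1811 j$
$2230038 - M{\left(Y \right)} = 2230038 - \left(1578 + \left(-964\right)^{2} - -1745804\right) = 2230038 - \left(1578 + 929296 + 1745804\right) = 2230038 - 2676678 = -446640$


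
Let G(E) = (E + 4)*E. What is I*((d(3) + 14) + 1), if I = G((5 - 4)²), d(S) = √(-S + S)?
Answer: 75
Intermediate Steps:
d(S) = 0 (d(S) = √0 = 0)
G(E) = E*(4 + E) (G(E) = (4 + E)*E = E*(4 + E))
I = 5 (I = (5 - 4)²*(4 + (5 - 4)²) = 1²*(4 + 1²) = 1*(4 + 1) = 1*5 = 5)
I*((d(3) + 14) + 1) = 5*((0 + 14) + 1) = 5*(14 + 1) = 5*15 = 75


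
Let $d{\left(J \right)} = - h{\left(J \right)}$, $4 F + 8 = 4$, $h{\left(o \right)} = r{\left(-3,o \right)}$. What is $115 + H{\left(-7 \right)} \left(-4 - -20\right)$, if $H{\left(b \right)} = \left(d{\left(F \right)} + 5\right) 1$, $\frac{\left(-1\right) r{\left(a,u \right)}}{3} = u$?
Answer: $147$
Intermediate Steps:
$r{\left(a,u \right)} = - 3 u$
$h{\left(o \right)} = - 3 o$
$F = -1$ ($F = -2 + \frac{1}{4} \cdot 4 = -2 + 1 = -1$)
$d{\left(J \right)} = 3 J$ ($d{\left(J \right)} = - \left(-3\right) J = 3 J$)
$H{\left(b \right)} = 2$ ($H{\left(b \right)} = \left(3 \left(-1\right) + 5\right) 1 = \left(-3 + 5\right) 1 = 2 \cdot 1 = 2$)
$115 + H{\left(-7 \right)} \left(-4 - -20\right) = 115 + 2 \left(-4 - -20\right) = 115 + 2 \left(-4 + 20\right) = 115 + 2 \cdot 16 = 115 + 32 = 147$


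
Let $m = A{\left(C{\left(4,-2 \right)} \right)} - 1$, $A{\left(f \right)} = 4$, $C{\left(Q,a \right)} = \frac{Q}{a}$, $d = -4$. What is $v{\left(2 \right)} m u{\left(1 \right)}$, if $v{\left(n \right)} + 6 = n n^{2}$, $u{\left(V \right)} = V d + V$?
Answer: $-18$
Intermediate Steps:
$u{\left(V \right)} = - 3 V$ ($u{\left(V \right)} = V \left(-4\right) + V = - 4 V + V = - 3 V$)
$v{\left(n \right)} = -6 + n^{3}$ ($v{\left(n \right)} = -6 + n n^{2} = -6 + n^{3}$)
$m = 3$ ($m = 4 - 1 = 3$)
$v{\left(2 \right)} m u{\left(1 \right)} = \left(-6 + 2^{3}\right) 3 \left(\left(-3\right) 1\right) = \left(-6 + 8\right) 3 \left(-3\right) = 2 \cdot 3 \left(-3\right) = 6 \left(-3\right) = -18$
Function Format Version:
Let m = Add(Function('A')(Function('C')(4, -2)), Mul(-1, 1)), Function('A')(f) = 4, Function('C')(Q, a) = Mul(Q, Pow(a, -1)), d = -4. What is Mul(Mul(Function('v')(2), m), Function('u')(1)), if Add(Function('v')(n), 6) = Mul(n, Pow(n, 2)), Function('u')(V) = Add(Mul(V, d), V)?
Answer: -18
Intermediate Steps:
Function('u')(V) = Mul(-3, V) (Function('u')(V) = Add(Mul(V, -4), V) = Add(Mul(-4, V), V) = Mul(-3, V))
Function('v')(n) = Add(-6, Pow(n, 3)) (Function('v')(n) = Add(-6, Mul(n, Pow(n, 2))) = Add(-6, Pow(n, 3)))
m = 3 (m = Add(4, Mul(-1, 1)) = Add(4, -1) = 3)
Mul(Mul(Function('v')(2), m), Function('u')(1)) = Mul(Mul(Add(-6, Pow(2, 3)), 3), Mul(-3, 1)) = Mul(Mul(Add(-6, 8), 3), -3) = Mul(Mul(2, 3), -3) = Mul(6, -3) = -18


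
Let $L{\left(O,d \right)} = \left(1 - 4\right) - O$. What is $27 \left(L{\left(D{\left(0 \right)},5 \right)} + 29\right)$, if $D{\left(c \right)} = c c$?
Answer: $702$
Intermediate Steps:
$D{\left(c \right)} = c^{2}$
$L{\left(O,d \right)} = -3 - O$ ($L{\left(O,d \right)} = \left(1 - 4\right) - O = -3 - O$)
$27 \left(L{\left(D{\left(0 \right)},5 \right)} + 29\right) = 27 \left(\left(-3 - 0^{2}\right) + 29\right) = 27 \left(\left(-3 - 0\right) + 29\right) = 27 \left(\left(-3 + 0\right) + 29\right) = 27 \left(-3 + 29\right) = 27 \cdot 26 = 702$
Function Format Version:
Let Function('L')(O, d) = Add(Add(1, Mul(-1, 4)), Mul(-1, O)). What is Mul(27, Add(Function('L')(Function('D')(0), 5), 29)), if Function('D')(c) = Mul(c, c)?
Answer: 702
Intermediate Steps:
Function('D')(c) = Pow(c, 2)
Function('L')(O, d) = Add(-3, Mul(-1, O)) (Function('L')(O, d) = Add(Add(1, -4), Mul(-1, O)) = Add(-3, Mul(-1, O)))
Mul(27, Add(Function('L')(Function('D')(0), 5), 29)) = Mul(27, Add(Add(-3, Mul(-1, Pow(0, 2))), 29)) = Mul(27, Add(Add(-3, Mul(-1, 0)), 29)) = Mul(27, Add(Add(-3, 0), 29)) = Mul(27, Add(-3, 29)) = Mul(27, 26) = 702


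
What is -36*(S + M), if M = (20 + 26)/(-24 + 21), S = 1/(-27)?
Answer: 1660/3 ≈ 553.33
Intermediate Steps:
S = -1/27 (S = 1*(-1/27) = -1/27 ≈ -0.037037)
M = -46/3 (M = 46/(-3) = 46*(-1/3) = -46/3 ≈ -15.333)
-36*(S + M) = -36*(-1/27 - 46/3) = -36*(-415/27) = 1660/3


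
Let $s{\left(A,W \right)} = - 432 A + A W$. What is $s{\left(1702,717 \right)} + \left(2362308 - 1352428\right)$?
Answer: $1494950$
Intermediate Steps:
$s{\left(1702,717 \right)} + \left(2362308 - 1352428\right) = 1702 \left(-432 + 717\right) + \left(2362308 - 1352428\right) = 1702 \cdot 285 + \left(2362308 - 1352428\right) = 485070 + 1009880 = 1494950$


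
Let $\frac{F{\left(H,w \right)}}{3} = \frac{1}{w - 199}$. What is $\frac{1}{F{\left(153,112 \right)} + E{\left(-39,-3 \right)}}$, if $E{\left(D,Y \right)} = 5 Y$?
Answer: $- \frac{29}{436} \approx -0.066514$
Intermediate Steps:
$F{\left(H,w \right)} = \frac{3}{-199 + w}$ ($F{\left(H,w \right)} = \frac{3}{w - 199} = \frac{3}{-199 + w}$)
$\frac{1}{F{\left(153,112 \right)} + E{\left(-39,-3 \right)}} = \frac{1}{\frac{3}{-199 + 112} + 5 \left(-3\right)} = \frac{1}{\frac{3}{-87} - 15} = \frac{1}{3 \left(- \frac{1}{87}\right) - 15} = \frac{1}{- \frac{1}{29} - 15} = \frac{1}{- \frac{436}{29}} = - \frac{29}{436}$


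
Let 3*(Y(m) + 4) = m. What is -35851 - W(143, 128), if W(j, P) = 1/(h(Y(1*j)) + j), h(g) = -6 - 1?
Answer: -4875737/136 ≈ -35851.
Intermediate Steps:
Y(m) = -4 + m/3
h(g) = -7
W(j, P) = 1/(-7 + j)
-35851 - W(143, 128) = -35851 - 1/(-7 + 143) = -35851 - 1/136 = -4875737/136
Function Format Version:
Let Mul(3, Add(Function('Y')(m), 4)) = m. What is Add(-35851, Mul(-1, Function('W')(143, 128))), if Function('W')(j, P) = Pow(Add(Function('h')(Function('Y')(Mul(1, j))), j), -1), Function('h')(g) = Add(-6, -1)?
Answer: Rational(-4875737, 136) ≈ -35851.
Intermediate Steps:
Function('Y')(m) = Add(-4, Mul(Rational(1, 3), m))
Function('h')(g) = -7
Function('W')(j, P) = Pow(Add(-7, j), -1)
Add(-35851, Mul(-1, Function('W')(143, 128))) = Add(-35851, Mul(-1, Pow(Add(-7, 143), -1))) = Add(-35851, Mul(-1, Pow(136, -1))) = Add(-35851, Mul(-1, Rational(1, 136))) = Add(-35851, Rational(-1, 136)) = Rational(-4875737, 136)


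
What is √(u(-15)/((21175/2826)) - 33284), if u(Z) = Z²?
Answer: I*√197162798/77 ≈ 182.36*I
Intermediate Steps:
√(u(-15)/((21175/2826)) - 33284) = √((-15)²/((21175/2826)) - 33284) = √(225/((21175*(1/2826))) - 33284) = √(225/(21175/2826) - 33284) = √(225*(2826/21175) - 33284) = √(25434/847 - 33284) = √(-28166114/847) = I*√197162798/77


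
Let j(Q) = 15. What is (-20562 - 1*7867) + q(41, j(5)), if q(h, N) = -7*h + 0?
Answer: -28716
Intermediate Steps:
q(h, N) = -7*h
(-20562 - 1*7867) + q(41, j(5)) = (-20562 - 1*7867) - 7*41 = (-20562 - 7867) - 287 = -28429 - 287 = -28716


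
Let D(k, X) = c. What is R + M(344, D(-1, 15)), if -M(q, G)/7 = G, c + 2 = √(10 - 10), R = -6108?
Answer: -6094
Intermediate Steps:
c = -2 (c = -2 + √(10 - 10) = -2 + √0 = -2 + 0 = -2)
D(k, X) = -2
M(q, G) = -7*G
R + M(344, D(-1, 15)) = -6108 - 7*(-2) = -6108 + 14 = -6094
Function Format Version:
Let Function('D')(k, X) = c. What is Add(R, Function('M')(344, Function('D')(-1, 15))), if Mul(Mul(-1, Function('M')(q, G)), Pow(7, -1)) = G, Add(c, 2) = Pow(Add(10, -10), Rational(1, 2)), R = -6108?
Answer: -6094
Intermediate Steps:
c = -2 (c = Add(-2, Pow(Add(10, -10), Rational(1, 2))) = Add(-2, Pow(0, Rational(1, 2))) = Add(-2, 0) = -2)
Function('D')(k, X) = -2
Function('M')(q, G) = Mul(-7, G)
Add(R, Function('M')(344, Function('D')(-1, 15))) = Add(-6108, Mul(-7, -2)) = Add(-6108, 14) = -6094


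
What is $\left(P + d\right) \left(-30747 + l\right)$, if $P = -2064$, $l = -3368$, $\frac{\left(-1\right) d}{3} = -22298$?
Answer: $-2211675450$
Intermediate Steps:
$d = 66894$ ($d = \left(-3\right) \left(-22298\right) = 66894$)
$\left(P + d\right) \left(-30747 + l\right) = \left(-2064 + 66894\right) \left(-30747 - 3368\right) = 64830 \left(-34115\right) = -2211675450$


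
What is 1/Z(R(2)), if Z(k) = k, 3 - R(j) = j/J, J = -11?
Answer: 11/35 ≈ 0.31429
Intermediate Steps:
R(j) = 3 + j/11 (R(j) = 3 - j/(-11) = 3 - j*(-1)/11 = 3 - (-1)*j/11 = 3 + j/11)
1/Z(R(2)) = 1/(3 + (1/11)*2) = 1/(3 + 2/11) = 1/(35/11) = 11/35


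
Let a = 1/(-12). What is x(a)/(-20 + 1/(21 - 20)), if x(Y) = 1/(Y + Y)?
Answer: 6/19 ≈ 0.31579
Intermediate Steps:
a = -1/12 ≈ -0.083333
x(Y) = 1/(2*Y)
x(a)/(-20 + 1/(21 - 20)) = (1/(2*(-1/12)))/(-20 + 1/(21 - 20)) = ((½)*(-12))/(-20 + 1/1) = -6/(-20 + 1) = -6/(-19) = -1/19*(-6) = 6/19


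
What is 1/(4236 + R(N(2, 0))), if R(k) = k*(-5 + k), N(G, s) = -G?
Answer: 1/4250 ≈ 0.00023529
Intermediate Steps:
1/(4236 + R(N(2, 0))) = 1/(4236 + (-1*2)*(-5 - 1*2)) = 1/(4236 - 2*(-5 - 2)) = 1/(4236 - 2*(-7)) = 1/(4236 + 14) = 1/4250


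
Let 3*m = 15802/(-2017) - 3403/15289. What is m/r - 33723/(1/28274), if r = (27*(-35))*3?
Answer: -250076425465725906001/262276450065 ≈ -9.5348e+8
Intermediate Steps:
r = -2835 (r = -945*3 = -2835)
m = -248460629/92513739 (m = (15802/(-2017) - 3403/15289)/3 = (15802*(-1/2017) - 3403*1/15289)/3 = (-15802/2017 - 3403/15289)/3 = (⅓)*(-248460629/30837913) = -248460629/92513739 ≈ -2.6857)
m/r - 33723/(1/28274) = -248460629/92513739/(-2835) - 33723/(1/28274) = -248460629/92513739*(-1/2835) - 33723/1/28274 = 248460629/262276450065 - 33723*28274 = 248460629/262276450065 - 953484102 = -250076425465725906001/262276450065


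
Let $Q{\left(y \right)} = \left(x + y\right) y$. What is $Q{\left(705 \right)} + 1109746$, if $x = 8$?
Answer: $1612411$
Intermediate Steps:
$Q{\left(y \right)} = y \left(8 + y\right)$ ($Q{\left(y \right)} = \left(8 + y\right) y = y \left(8 + y\right)$)
$Q{\left(705 \right)} + 1109746 = 705 \left(8 + 705\right) + 1109746 = 705 \cdot 713 + 1109746 = 502665 + 1109746 = 1612411$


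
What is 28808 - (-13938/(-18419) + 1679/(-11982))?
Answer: 6357687482449/220696458 ≈ 28807.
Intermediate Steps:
28808 - (-13938/(-18419) + 1679/(-11982)) = 28808 - (-13938*(-1/18419) + 1679*(-1/11982)) = 28808 - (13938/18419 - 1679/11982) = 28808 - 1*136079615/220696458 = 28808 - 136079615/220696458 = 6357687482449/220696458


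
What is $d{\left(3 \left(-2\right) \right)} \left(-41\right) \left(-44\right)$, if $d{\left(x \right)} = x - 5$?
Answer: $-19844$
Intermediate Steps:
$d{\left(x \right)} = -5 + x$ ($d{\left(x \right)} = x - 5 = -5 + x$)
$d{\left(3 \left(-2\right) \right)} \left(-41\right) \left(-44\right) = \left(-5 + 3 \left(-2\right)\right) \left(-41\right) \left(-44\right) = \left(-5 - 6\right) \left(-41\right) \left(-44\right) = \left(-11\right) \left(-41\right) \left(-44\right) = 451 \left(-44\right) = -19844$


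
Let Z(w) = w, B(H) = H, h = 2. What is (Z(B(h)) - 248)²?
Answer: 60516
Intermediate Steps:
(Z(B(h)) - 248)² = (2 - 248)² = (-246)² = 60516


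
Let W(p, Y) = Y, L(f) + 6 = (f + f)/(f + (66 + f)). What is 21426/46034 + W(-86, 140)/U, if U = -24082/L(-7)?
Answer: 1808250014/3602920061 ≈ 0.50188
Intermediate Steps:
L(f) = -6 + 2*f/(66 + 2*f) (L(f) = -6 + (f + f)/(f + (66 + f)) = -6 + (2*f)/(66 + 2*f) = -6 + 2*f/(66 + 2*f))
U = 626132/163 (U = -24082*(33 - 7)/(-198 - 5*(-7)) = -24082*26/(-198 + 35) = -24082/((1/26)*(-163)) = -24082/(-163/26) = -24082*(-26/163) = 626132/163 ≈ 3841.3)
21426/46034 + W(-86, 140)/U = 21426/46034 + 140/(626132/163) = 21426*(1/46034) + 140*(163/626132) = 10713/23017 + 5705/156533 = 1808250014/3602920061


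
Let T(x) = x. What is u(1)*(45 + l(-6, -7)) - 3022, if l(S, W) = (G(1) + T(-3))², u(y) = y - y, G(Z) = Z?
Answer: -3022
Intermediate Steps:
u(y) = 0
l(S, W) = 4 (l(S, W) = (1 - 3)² = (-2)² = 4)
u(1)*(45 + l(-6, -7)) - 3022 = 0*(45 + 4) - 3022 = 0*49 - 3022 = 0 - 3022 = -3022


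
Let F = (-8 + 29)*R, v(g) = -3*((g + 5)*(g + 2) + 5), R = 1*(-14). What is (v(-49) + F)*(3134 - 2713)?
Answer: -2741973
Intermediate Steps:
R = -14
v(g) = -15 - 3*(2 + g)*(5 + g) (v(g) = -3*((5 + g)*(2 + g) + 5) = -3*((2 + g)*(5 + g) + 5) = -3*(5 + (2 + g)*(5 + g)) = -15 - 3*(2 + g)*(5 + g))
F = -294 (F = (-8 + 29)*(-14) = 21*(-14) = -294)
(v(-49) + F)*(3134 - 2713) = ((-45 - 21*(-49) - 3*(-49)**2) - 294)*(3134 - 2713) = ((-45 + 1029 - 3*2401) - 294)*421 = ((-45 + 1029 - 7203) - 294)*421 = (-6219 - 294)*421 = -6513*421 = -2741973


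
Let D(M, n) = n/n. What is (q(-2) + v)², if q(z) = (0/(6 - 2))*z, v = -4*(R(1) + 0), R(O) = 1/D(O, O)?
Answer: 16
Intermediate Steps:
D(M, n) = 1
R(O) = 1 (R(O) = 1/1 = 1)
v = -4 (v = -4*(1 + 0) = -4*1 = -4)
q(z) = 0 (q(z) = (0/4)*z = (0*(¼))*z = 0*z = 0)
(q(-2) + v)² = (0 - 4)² = (-4)² = 16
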